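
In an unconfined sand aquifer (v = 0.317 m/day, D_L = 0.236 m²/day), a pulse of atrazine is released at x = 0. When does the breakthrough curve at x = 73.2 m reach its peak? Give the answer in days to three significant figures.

For the 1D instantaneous-source solution, setting ∂C/∂t = 0 at fixed x gives v²t² + 2Dt − x² = 0, so t = (√(D² + v²x²) − D)/v².
√(D² + v²x²) = √(0.236² + 0.317² × 73.2²) = 23.21; v² = 0.100489.
t = (23.21 − 0.236)/0.100489 = 229 days (vs. the pure-advection estimate x/v = 231 d).

229 days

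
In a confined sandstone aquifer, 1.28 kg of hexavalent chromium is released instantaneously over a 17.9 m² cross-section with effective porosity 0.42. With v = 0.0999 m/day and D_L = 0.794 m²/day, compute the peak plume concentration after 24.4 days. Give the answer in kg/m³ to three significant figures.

The peak of an instantaneous 1D plume sits at x = vt; there the Gaussian factor is 1 and C_max = M/(n_e·A·√(4πDt)), where n_e·A is the pore area the mass is dissolved in.
√(4πDt) = √(4π × 0.794 × 24.4) = 15.60 m, so C_max = 1.28/(0.42 × 17.9 × 15.60) = 0.0109 kg/m³.

0.0109 kg/m³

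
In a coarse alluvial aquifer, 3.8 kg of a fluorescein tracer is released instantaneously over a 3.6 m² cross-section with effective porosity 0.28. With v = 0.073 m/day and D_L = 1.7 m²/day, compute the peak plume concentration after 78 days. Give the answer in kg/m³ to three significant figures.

0.0924 kg/m³

The peak of an instantaneous 1D plume sits at x = vt; there the Gaussian factor is 1 and C_max = M/(n_e·A·√(4πDt)), where n_e·A is the pore area the mass is dissolved in.
√(4πDt) = √(4π × 1.7 × 78) = 40.82 m, so C_max = 3.8/(0.28 × 3.6 × 40.82) = 0.0924 kg/m³.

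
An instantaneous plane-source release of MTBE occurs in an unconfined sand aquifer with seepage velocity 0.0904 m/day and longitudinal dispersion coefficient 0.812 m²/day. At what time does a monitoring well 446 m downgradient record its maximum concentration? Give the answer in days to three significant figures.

4840 days

For the 1D instantaneous-source solution, setting ∂C/∂t = 0 at fixed x gives v²t² + 2Dt − x² = 0, so t = (√(D² + v²x²) − D)/v².
√(D² + v²x²) = √(0.812² + 0.0904² × 446²) = 40.33; v² = 0.00817216.
t = (40.33 − 0.812)/0.00817216 = 4840 days (vs. the pure-advection estimate x/v = 4930 d).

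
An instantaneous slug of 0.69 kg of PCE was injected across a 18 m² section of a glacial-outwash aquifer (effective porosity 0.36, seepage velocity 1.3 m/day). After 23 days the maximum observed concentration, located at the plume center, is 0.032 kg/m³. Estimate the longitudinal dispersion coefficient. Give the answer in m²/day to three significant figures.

0.0383 m²/day

At the plume center C_max = M/(n_e·A·√(4πDt)), so D = M²/(4πt·(n_e·A·C_max)²).
n_e·A·C_max = 0.36 × 18 × 0.032 = 0.2074 kg/m.
D = 0.69²/(4π × 23 × 0.2074²) = 0.0383 m²/day.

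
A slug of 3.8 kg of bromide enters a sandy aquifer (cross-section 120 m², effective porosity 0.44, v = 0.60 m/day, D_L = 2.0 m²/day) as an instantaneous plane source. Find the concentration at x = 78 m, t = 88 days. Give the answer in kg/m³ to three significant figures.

For an instantaneous plane source, C(x,t) = M/(n_e·A·√(4πDt)) · exp(−(x−vt)²/(4Dt)), with n_e·A the pore (flow) area.
Plume center vt = 0.60 × 88 = 52.8 m, so the well at 78 m is 25.2 m downgradient of the peak.
√(4πDt) = 47.03 m, giving peak height M/(n_e·A·√(4πDt)) = 3.8/(0.44 × 120 × 47.03) = 0.001530 kg/m³.
(x−vt)²/(4Dt) = (25.2)²/(4 × 2.0 × 88) = 0.9020; exp(−0.9020) = 0.4058.
C = 0.001530 × 0.4058 = 0.000621 kg/m³.

0.000621 kg/m³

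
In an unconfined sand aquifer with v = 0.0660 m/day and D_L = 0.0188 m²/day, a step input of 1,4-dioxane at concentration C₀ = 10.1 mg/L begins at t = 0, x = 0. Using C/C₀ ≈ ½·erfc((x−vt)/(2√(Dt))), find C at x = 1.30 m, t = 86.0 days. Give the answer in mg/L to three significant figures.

For a continuous step input, C/C₀ ≈ ½·erfc((x−vt)/(2√(Dt))).
vt = 0.0660 × 86.0 = 5.676 m and 2√(Dt) = 2√(0.0188 × 86.0) = 2.543 m.
Argument (x−vt)/(2√(Dt)) = (1.30 − 5.676)/2.543 = -1.721; ½·erfc(-1.721) = 0.9925.
C = 10.1 × 0.9925 = 10.0 mg/L.

10.0 mg/L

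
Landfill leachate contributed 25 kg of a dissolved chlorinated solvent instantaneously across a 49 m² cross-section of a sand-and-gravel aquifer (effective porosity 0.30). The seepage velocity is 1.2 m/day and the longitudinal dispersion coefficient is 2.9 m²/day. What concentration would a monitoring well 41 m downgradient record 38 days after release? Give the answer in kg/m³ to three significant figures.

0.0436 kg/m³

For an instantaneous plane source, C(x,t) = M/(n_e·A·√(4πDt)) · exp(−(x−vt)²/(4Dt)), with n_e·A the pore (flow) area.
Plume center vt = 1.2 × 38 = 45.6 m, so the well at 41 m is 4.6 m upgradient of the peak.
√(4πDt) = 37.21 m, giving peak height M/(n_e·A·√(4πDt)) = 25/(0.30 × 49 × 37.21) = 0.04570 kg/m³.
(x−vt)²/(4Dt) = (-4.6)²/(4 × 2.9 × 38) = 0.04800; exp(−0.04800) = 0.9531.
C = 0.04570 × 0.9531 = 0.0436 kg/m³.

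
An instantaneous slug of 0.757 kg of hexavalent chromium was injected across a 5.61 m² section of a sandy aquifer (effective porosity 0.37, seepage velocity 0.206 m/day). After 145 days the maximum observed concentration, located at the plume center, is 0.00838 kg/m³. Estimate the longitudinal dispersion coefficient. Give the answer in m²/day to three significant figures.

At the plume center C_max = M/(n_e·A·√(4πDt)), so D = M²/(4πt·(n_e·A·C_max)²).
n_e·A·C_max = 0.37 × 5.61 × 0.00838 = 0.01739 kg/m.
D = 0.757²/(4π × 145 × 0.01739²) = 1.04 m²/day.

1.04 m²/day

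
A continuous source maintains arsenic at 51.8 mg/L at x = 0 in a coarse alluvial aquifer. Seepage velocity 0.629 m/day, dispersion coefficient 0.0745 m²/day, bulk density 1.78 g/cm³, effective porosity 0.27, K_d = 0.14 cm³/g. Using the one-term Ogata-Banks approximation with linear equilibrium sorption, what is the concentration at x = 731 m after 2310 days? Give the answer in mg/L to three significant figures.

50.1 mg/L

Retardation factor R = 1 + ρ_b·K_d/n = 1 + 1.78 × 0.14/0.27 = 1.923.
Sorption retards both mechanisms: v_R = v/R = 0.3271 m/day, D_R = D/R = 0.03874 m²/day.
v_R·t = 0.3271 × 2310 = 755.601 m; 2√(D_R t) = 18.92 m; argument = (731 − 755.601)/18.92 = -1.300.
C = C₀ × ½·erfc(-1.300) = 51.8 × 0.9670 = 50.1 mg/L.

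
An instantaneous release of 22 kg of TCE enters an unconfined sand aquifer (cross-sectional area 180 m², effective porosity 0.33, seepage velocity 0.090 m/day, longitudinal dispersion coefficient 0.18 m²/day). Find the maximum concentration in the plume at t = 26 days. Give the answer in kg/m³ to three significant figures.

The peak of an instantaneous 1D plume sits at x = vt; there the Gaussian factor is 1 and C_max = M/(n_e·A·√(4πDt)), where n_e·A is the pore area the mass is dissolved in.
√(4πDt) = √(4π × 0.18 × 26) = 7.669 m, so C_max = 22/(0.33 × 180 × 7.669) = 0.0483 kg/m³.

0.0483 kg/m³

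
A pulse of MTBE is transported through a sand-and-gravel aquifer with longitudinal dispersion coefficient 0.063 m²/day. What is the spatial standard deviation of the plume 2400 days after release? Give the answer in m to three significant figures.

Dispersive spreading gives a Gaussian with σ² = 2Dt; advection only shifts the center.
σ = √(2 × 0.063 × 2400) = 17.4 m.

17.4 m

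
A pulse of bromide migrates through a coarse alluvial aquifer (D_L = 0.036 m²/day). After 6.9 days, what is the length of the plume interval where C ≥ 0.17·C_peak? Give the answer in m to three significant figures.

2.65 m

The plume is Gaussian with σ = √(2Dt) = √(2 × 0.036 × 6.9) = 0.7048 m.
C/C_peak = exp(−Δx²/(2σ²)) = 0.17 ⇒ Δx = σ·√(−2 ln 0.17) = 0.7048 × 1.883 = 1.327 m.
Width = 2Δx = 2.65 m.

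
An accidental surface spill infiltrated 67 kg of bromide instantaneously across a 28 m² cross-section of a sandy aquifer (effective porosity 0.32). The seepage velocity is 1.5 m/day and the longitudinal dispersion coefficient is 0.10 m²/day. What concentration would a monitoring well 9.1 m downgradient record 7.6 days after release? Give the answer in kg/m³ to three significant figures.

0.425 kg/m³

For an instantaneous plane source, C(x,t) = M/(n_e·A·√(4πDt)) · exp(−(x−vt)²/(4Dt)), with n_e·A the pore (flow) area.
Plume center vt = 1.5 × 7.6 = 11.4 m, so the well at 9.1 m is 2.3 m upgradient of the peak.
√(4πDt) = 3.090 m, giving peak height M/(n_e·A·√(4πDt)) = 67/(0.32 × 28 × 3.090) = 2.420 kg/m³.
(x−vt)²/(4Dt) = (-2.3)²/(4 × 0.10 × 7.6) = 1.740; exp(−1.740) = 0.1755.
C = 2.420 × 0.1755 = 0.425 kg/m³.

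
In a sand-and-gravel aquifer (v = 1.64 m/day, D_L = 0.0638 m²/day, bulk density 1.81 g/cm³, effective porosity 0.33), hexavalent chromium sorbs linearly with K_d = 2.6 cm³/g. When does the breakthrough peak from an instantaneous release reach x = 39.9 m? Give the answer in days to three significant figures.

Retardation factor R = 1 + ρ_b·K_d/n = 1 + 1.81 × 2.6/0.33 = 15.26.
Sorption retards both mechanisms: v_R = v/R = 0.1075 m/day, D_R = D/R = 0.004181 m²/day.
Peak time from v_R²t² + 2D_R t − x² = 0: t = (√(D_R² + v_R²x²) − D_R)/v_R².
√(D_R² + v_R²x²) = √(0.004181² + 0.1075² × 39.9²) = 4.289; v_R² = 0.01156.
t = (4.289 − 0.004181)/0.01156 = 371 days.

371 days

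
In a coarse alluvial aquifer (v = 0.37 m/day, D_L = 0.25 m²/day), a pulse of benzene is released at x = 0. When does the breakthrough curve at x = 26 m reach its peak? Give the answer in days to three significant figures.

For the 1D instantaneous-source solution, setting ∂C/∂t = 0 at fixed x gives v²t² + 2Dt − x² = 0, so t = (√(D² + v²x²) − D)/v².
√(D² + v²x²) = √(0.25² + 0.37² × 26²) = 9.623; v² = 0.1369.
t = (9.623 − 0.25)/0.1369 = 68.5 days (vs. the pure-advection estimate x/v = 70.3 d).

68.5 days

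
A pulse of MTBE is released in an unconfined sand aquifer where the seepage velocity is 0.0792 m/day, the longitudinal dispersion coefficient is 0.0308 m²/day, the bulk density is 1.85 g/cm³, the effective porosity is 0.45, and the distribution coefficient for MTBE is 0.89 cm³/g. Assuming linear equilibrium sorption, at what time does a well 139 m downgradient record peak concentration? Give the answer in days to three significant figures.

8150 days

Retardation factor R = 1 + ρ_b·K_d/n = 1 + 1.85 × 0.89/0.45 = 4.659.
Sorption retards both mechanisms: v_R = v/R = 0.01700 m/day, D_R = D/R = 0.006611 m²/day.
Peak time from v_R²t² + 2D_R t − x² = 0: t = (√(D_R² + v_R²x²) − D_R)/v_R².
√(D_R² + v_R²x²) = √(0.006611² + 0.01700² × 139²) = 2.363; v_R² = 0.0002890.
t = (2.363 − 0.006611)/0.0002890 = 8150 days.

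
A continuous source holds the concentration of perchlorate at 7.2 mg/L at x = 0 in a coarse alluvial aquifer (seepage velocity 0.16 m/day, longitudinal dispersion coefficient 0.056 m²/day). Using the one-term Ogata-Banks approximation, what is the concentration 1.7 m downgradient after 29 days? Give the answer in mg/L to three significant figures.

6.83 mg/L

For a continuous step input, C/C₀ ≈ ½·erfc((x−vt)/(2√(Dt))).
vt = 0.16 × 29 = 4.64 m and 2√(Dt) = 2√(0.056 × 29) = 2.549 m.
Argument (x−vt)/(2√(Dt)) = (1.7 − 4.64)/2.549 = -1.153; ½·erfc(-1.153) = 0.9485.
C = 7.2 × 0.9485 = 6.83 mg/L.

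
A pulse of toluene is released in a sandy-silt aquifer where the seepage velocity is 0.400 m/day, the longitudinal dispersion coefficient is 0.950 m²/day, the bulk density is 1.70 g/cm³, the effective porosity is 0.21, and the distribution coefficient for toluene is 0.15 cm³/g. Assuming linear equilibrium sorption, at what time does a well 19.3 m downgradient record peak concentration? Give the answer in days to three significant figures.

94.5 days

Retardation factor R = 1 + ρ_b·K_d/n = 1 + 1.70 × 0.15/0.21 = 2.214.
Sorption retards both mechanisms: v_R = v/R = 0.1807 m/day, D_R = D/R = 0.4291 m²/day.
Peak time from v_R²t² + 2D_R t − x² = 0: t = (√(D_R² + v_R²x²) − D_R)/v_R².
√(D_R² + v_R²x²) = √(0.4291² + 0.1807² × 19.3²) = 3.514; v_R² = 0.03265.
t = (3.514 − 0.4291)/0.03265 = 94.5 days.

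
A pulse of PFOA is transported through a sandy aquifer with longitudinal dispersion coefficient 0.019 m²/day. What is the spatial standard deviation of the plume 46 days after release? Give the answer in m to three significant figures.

1.32 m

Dispersive spreading gives a Gaussian with σ² = 2Dt; advection only shifts the center.
σ = √(2 × 0.019 × 46) = 1.32 m.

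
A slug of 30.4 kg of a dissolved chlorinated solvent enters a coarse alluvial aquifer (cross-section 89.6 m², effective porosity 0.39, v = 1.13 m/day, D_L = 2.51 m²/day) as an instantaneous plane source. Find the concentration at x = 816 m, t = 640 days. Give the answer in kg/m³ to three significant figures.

For an instantaneous plane source, C(x,t) = M/(n_e·A·√(4πDt)) · exp(−(x−vt)²/(4Dt)), with n_e·A the pore (flow) area.
Plume center vt = 1.13 × 640 = 723.2 m, so the well at 816 m is 92.8 m downgradient of the peak.
√(4πDt) = 142.1 m, giving peak height M/(n_e·A·√(4πDt)) = 30.4/(0.39 × 89.6 × 142.1) = 0.006122 kg/m³.
(x−vt)²/(4Dt) = (92.8)²/(4 × 2.51 × 640) = 1.340; exp(−1.340) = 0.2618.
C = 0.006122 × 0.2618 = 0.00160 kg/m³.

0.00160 kg/m³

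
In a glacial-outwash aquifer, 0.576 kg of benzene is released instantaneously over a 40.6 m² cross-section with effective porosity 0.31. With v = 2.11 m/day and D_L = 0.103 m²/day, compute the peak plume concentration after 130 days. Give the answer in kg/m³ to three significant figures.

0.00353 kg/m³

The peak of an instantaneous 1D plume sits at x = vt; there the Gaussian factor is 1 and C_max = M/(n_e·A·√(4πDt)), where n_e·A is the pore area the mass is dissolved in.
√(4πDt) = √(4π × 0.103 × 130) = 12.97 m, so C_max = 0.576/(0.31 × 40.6 × 12.97) = 0.00353 kg/m³.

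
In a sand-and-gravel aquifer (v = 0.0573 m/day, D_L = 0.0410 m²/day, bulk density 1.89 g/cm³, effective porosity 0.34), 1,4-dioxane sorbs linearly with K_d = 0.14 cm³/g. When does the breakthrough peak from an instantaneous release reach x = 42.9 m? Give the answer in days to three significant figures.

1310 days

Retardation factor R = 1 + ρ_b·K_d/n = 1 + 1.89 × 0.14/0.34 = 1.778.
Sorption retards both mechanisms: v_R = v/R = 0.03223 m/day, D_R = D/R = 0.02306 m²/day.
Peak time from v_R²t² + 2D_R t − x² = 0: t = (√(D_R² + v_R²x²) − D_R)/v_R².
√(D_R² + v_R²x²) = √(0.02306² + 0.03223² × 42.9²) = 1.383; v_R² = 0.001039.
t = (1.383 − 0.02306)/0.001039 = 1310 days.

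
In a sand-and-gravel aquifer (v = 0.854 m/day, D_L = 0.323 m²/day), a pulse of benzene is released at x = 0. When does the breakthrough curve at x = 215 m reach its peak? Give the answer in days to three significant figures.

251 days

For the 1D instantaneous-source solution, setting ∂C/∂t = 0 at fixed x gives v²t² + 2Dt − x² = 0, so t = (√(D² + v²x²) − D)/v².
√(D² + v²x²) = √(0.323² + 0.854² × 215²) = 183.6; v² = 0.729316.
t = (183.6 − 0.323)/0.729316 = 251 days (vs. the pure-advection estimate x/v = 252 d).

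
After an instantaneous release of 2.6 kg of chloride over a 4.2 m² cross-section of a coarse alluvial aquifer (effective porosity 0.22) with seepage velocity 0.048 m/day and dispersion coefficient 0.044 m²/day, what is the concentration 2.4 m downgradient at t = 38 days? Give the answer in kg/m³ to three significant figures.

For an instantaneous plane source, C(x,t) = M/(n_e·A·√(4πDt)) · exp(−(x−vt)²/(4Dt)), with n_e·A the pore (flow) area.
Plume center vt = 0.048 × 38 = 1.824 m, so the well at 2.4 m is 0.576 m downgradient of the peak.
√(4πDt) = 4.584 m, giving peak height M/(n_e·A·√(4πDt)) = 2.6/(0.22 × 4.2 × 4.584) = 0.6138 kg/m³.
(x−vt)²/(4Dt) = (0.576)²/(4 × 0.044 × 38) = 0.04961; exp(−0.04961) = 0.9516.
C = 0.6138 × 0.9516 = 0.584 kg/m³.

0.584 kg/m³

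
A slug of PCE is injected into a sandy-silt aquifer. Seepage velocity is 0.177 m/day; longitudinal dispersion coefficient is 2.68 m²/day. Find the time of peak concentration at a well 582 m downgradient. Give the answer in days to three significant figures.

For the 1D instantaneous-source solution, setting ∂C/∂t = 0 at fixed x gives v²t² + 2Dt − x² = 0, so t = (√(D² + v²x²) − D)/v².
√(D² + v²x²) = √(2.68² + 0.177² × 582²) = 103.0; v² = 0.031329.
t = (103.0 − 2.68)/0.031329 = 3200 days (vs. the pure-advection estimate x/v = 3290 d).

3200 days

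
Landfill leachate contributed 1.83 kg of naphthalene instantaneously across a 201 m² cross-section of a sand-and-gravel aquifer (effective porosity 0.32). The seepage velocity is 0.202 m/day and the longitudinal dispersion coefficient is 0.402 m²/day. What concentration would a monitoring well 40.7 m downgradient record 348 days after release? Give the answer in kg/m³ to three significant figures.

0.000142 kg/m³

For an instantaneous plane source, C(x,t) = M/(n_e·A·√(4πDt)) · exp(−(x−vt)²/(4Dt)), with n_e·A the pore (flow) area.
Plume center vt = 0.202 × 348 = 70.296 m, so the well at 40.7 m is 29.596 m upgradient of the peak.
√(4πDt) = 41.93 m, giving peak height M/(n_e·A·√(4πDt)) = 1.83/(0.32 × 201 × 41.93) = 0.0006785 kg/m³.
(x−vt)²/(4Dt) = (-29.596)²/(4 × 0.402 × 348) = 1.565; exp(−1.565) = 0.2091.
C = 0.0006785 × 0.2091 = 0.000142 kg/m³.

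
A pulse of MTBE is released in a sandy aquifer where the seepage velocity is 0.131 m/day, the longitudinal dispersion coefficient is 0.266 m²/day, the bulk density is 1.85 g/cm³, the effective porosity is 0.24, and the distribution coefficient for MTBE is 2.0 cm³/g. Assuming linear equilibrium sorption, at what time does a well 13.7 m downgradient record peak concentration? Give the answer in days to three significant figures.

Retardation factor R = 1 + ρ_b·K_d/n = 1 + 1.85 × 2.0/0.24 = 16.42.
Sorption retards both mechanisms: v_R = v/R = 0.007978 m/day, D_R = D/R = 0.01620 m²/day.
Peak time from v_R²t² + 2D_R t − x² = 0: t = (√(D_R² + v_R²x²) − D_R)/v_R².
√(D_R² + v_R²x²) = √(0.01620² + 0.007978² × 13.7²) = 0.1105; v_R² = 6.365e-05.
t = (0.1105 − 0.01620)/6.365e-05 = 1480 days.

1480 days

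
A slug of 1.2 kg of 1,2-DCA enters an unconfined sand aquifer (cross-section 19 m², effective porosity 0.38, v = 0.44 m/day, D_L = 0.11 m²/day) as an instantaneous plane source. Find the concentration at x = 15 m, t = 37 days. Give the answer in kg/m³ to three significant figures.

0.0210 kg/m³

For an instantaneous plane source, C(x,t) = M/(n_e·A·√(4πDt)) · exp(−(x−vt)²/(4Dt)), with n_e·A the pore (flow) area.
Plume center vt = 0.44 × 37 = 16.28 m, so the well at 15 m is 1.28 m upgradient of the peak.
√(4πDt) = 7.152 m, giving peak height M/(n_e·A·√(4πDt)) = 1.2/(0.38 × 19 × 7.152) = 0.02324 kg/m³.
(x−vt)²/(4Dt) = (-1.28)²/(4 × 0.11 × 37) = 0.1006; exp(−0.1006) = 0.9043.
C = 0.02324 × 0.9043 = 0.0210 kg/m³.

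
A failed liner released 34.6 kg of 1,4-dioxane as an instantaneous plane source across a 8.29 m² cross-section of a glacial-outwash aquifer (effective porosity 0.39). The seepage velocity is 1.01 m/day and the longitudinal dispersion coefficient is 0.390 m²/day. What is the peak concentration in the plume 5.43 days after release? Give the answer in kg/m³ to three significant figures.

The peak of an instantaneous 1D plume sits at x = vt; there the Gaussian factor is 1 and C_max = M/(n_e·A·√(4πDt)), where n_e·A is the pore area the mass is dissolved in.
√(4πDt) = √(4π × 0.390 × 5.43) = 5.159 m, so C_max = 34.6/(0.39 × 8.29 × 5.159) = 2.07 kg/m³.

2.07 kg/m³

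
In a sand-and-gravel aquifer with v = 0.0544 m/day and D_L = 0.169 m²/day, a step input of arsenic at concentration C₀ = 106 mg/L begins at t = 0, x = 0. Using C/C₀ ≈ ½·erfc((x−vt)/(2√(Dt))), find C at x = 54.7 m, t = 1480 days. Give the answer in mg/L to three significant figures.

For a continuous step input, C/C₀ ≈ ½·erfc((x−vt)/(2√(Dt))).
vt = 0.0544 × 1480 = 80.512 m and 2√(Dt) = 2√(0.169 × 1480) = 31.63 m.
Argument (x−vt)/(2√(Dt)) = (54.7 − 80.512)/31.63 = -0.8161; ½·erfc(-0.8161) = 0.8758.
C = 106 × 0.8758 = 92.8 mg/L.

92.8 mg/L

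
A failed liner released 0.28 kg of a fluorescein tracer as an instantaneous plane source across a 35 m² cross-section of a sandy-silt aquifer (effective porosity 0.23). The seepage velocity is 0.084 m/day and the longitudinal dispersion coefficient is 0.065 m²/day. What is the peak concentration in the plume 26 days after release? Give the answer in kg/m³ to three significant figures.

0.00755 kg/m³

The peak of an instantaneous 1D plume sits at x = vt; there the Gaussian factor is 1 and C_max = M/(n_e·A·√(4πDt)), where n_e·A is the pore area the mass is dissolved in.
√(4πDt) = √(4π × 0.065 × 26) = 4.608 m, so C_max = 0.28/(0.23 × 35 × 4.608) = 0.00755 kg/m³.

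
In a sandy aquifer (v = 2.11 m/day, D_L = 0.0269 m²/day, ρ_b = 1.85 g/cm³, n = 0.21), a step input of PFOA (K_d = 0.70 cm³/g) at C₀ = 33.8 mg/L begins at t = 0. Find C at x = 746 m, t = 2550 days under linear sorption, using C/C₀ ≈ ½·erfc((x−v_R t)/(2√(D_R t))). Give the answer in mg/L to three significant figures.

Retardation factor R = 1 + ρ_b·K_d/n = 1 + 1.85 × 0.70/0.21 = 7.167.
Sorption retards both mechanisms: v_R = v/R = 0.2944 m/day, D_R = D/R = 0.003753 m²/day.
v_R·t = 0.2944 × 2550 = 750.72 m; 2√(D_R t) = 6.187 m; argument = (746 − 750.72)/6.187 = -0.7629.
C = C₀ × ½·erfc(-0.7629) = 33.8 × 0.8597 = 29.1 mg/L.

29.1 mg/L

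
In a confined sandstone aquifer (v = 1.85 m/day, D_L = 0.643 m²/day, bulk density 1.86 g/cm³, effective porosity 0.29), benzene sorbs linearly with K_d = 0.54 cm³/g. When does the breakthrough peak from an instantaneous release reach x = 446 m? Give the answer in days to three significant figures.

1080 days

Retardation factor R = 1 + ρ_b·K_d/n = 1 + 1.86 × 0.54/0.29 = 4.463.
Sorption retards both mechanisms: v_R = v/R = 0.4145 m/day, D_R = D/R = 0.1441 m²/day.
Peak time from v_R²t² + 2D_R t − x² = 0: t = (√(D_R² + v_R²x²) − D_R)/v_R².
√(D_R² + v_R²x²) = √(0.1441² + 0.4145² × 446²) = 184.9; v_R² = 0.1718.
t = (184.9 − 0.1441)/0.1718 = 1080 days.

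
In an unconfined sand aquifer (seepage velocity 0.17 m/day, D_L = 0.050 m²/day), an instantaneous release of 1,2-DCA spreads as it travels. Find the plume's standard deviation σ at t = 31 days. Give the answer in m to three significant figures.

1.76 m

Dispersive spreading gives a Gaussian with σ² = 2Dt; advection only shifts the center.
σ = √(2 × 0.050 × 31) = 1.76 m.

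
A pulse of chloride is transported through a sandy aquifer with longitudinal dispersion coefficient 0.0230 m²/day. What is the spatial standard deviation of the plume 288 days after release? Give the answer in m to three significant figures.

Dispersive spreading gives a Gaussian with σ² = 2Dt; advection only shifts the center.
σ = √(2 × 0.0230 × 288) = 3.64 m.

3.64 m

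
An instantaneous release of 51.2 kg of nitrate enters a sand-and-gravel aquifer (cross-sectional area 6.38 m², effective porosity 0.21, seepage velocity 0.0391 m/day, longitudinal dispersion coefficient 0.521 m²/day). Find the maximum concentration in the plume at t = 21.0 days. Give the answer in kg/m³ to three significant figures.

The peak of an instantaneous 1D plume sits at x = vt; there the Gaussian factor is 1 and C_max = M/(n_e·A·√(4πDt)), where n_e·A is the pore area the mass is dissolved in.
√(4πDt) = √(4π × 0.521 × 21.0) = 11.73 m, so C_max = 51.2/(0.21 × 6.38 × 11.73) = 3.26 kg/m³.

3.26 kg/m³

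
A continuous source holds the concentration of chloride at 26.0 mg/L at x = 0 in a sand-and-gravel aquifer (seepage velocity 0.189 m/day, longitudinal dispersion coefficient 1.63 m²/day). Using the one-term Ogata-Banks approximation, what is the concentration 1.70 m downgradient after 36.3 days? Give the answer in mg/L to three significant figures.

For a continuous step input, C/C₀ ≈ ½·erfc((x−vt)/(2√(Dt))).
vt = 0.189 × 36.3 = 6.8607 m and 2√(Dt) = 2√(1.63 × 36.3) = 15.38 m.
Argument (x−vt)/(2√(Dt)) = (1.70 − 6.8607)/15.38 = -0.3355; ½·erfc(-0.3355) = 0.6824.
C = 26.0 × 0.6824 = 17.7 mg/L.

17.7 mg/L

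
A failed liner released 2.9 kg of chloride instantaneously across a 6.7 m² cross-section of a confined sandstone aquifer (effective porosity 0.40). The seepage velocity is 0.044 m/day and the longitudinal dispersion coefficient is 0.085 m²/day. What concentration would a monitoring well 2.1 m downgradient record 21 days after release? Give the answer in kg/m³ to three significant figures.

0.188 kg/m³

For an instantaneous plane source, C(x,t) = M/(n_e·A·√(4πDt)) · exp(−(x−vt)²/(4Dt)), with n_e·A the pore (flow) area.
Plume center vt = 0.044 × 21 = 0.924 m, so the well at 2.1 m is 1.176 m downgradient of the peak.
√(4πDt) = 4.736 m, giving peak height M/(n_e·A·√(4πDt)) = 2.9/(0.40 × 6.7 × 4.736) = 0.2285 kg/m³.
(x−vt)²/(4Dt) = (1.176)²/(4 × 0.085 × 21) = 0.1937; exp(−0.1937) = 0.8239.
C = 0.2285 × 0.8239 = 0.188 kg/m³.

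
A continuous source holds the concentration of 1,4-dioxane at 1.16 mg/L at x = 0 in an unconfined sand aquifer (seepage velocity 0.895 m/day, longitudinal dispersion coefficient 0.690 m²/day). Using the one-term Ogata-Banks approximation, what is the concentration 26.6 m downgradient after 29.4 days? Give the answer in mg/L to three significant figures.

0.559 mg/L

For a continuous step input, C/C₀ ≈ ½·erfc((x−vt)/(2√(Dt))).
vt = 0.895 × 29.4 = 26.313 m and 2√(Dt) = 2√(0.690 × 29.4) = 9.008 m.
Argument (x−vt)/(2√(Dt)) = (26.6 − 26.313)/9.008 = 0.03186; ½·erfc(0.03186) = 0.4820.
C = 1.16 × 0.4820 = 0.559 mg/L.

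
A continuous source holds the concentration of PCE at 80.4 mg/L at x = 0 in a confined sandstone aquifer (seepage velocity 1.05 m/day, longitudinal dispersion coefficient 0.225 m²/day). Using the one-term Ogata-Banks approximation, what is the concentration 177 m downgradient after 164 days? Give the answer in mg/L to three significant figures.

For a continuous step input, C/C₀ ≈ ½·erfc((x−vt)/(2√(Dt))).
vt = 1.05 × 164 = 172.2 m and 2√(Dt) = 2√(0.225 × 164) = 12.15 m.
Argument (x−vt)/(2√(Dt)) = (177 − 172.2)/12.15 = 0.3951; ½·erfc(0.3951) = 0.2882.
C = 80.4 × 0.2882 = 23.2 mg/L.

23.2 mg/L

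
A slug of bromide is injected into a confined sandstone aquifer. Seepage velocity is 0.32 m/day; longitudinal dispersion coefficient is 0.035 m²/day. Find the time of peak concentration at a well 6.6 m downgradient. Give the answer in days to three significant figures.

For the 1D instantaneous-source solution, setting ∂C/∂t = 0 at fixed x gives v²t² + 2Dt − x² = 0, so t = (√(D² + v²x²) − D)/v².
√(D² + v²x²) = √(0.035² + 0.32² × 6.6²) = 2.112; v² = 0.1024.
t = (2.112 − 0.035)/0.1024 = 20.3 days (vs. the pure-advection estimate x/v = 20.6 d).

20.3 days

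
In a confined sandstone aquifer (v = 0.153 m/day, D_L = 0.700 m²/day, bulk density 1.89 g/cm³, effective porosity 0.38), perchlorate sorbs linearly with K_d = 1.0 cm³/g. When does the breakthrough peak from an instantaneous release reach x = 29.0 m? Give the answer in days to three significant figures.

Retardation factor R = 1 + ρ_b·K_d/n = 1 + 1.89 × 1.0/0.38 = 5.974.
Sorption retards both mechanisms: v_R = v/R = 0.02561 m/day, D_R = D/R = 0.1172 m²/day.
Peak time from v_R²t² + 2D_R t − x² = 0: t = (√(D_R² + v_R²x²) − D_R)/v_R².
√(D_R² + v_R²x²) = √(0.1172² + 0.02561² × 29.0²) = 0.7519; v_R² = 0.0006559.
t = (0.7519 − 0.1172)/0.0006559 = 968 days.

968 days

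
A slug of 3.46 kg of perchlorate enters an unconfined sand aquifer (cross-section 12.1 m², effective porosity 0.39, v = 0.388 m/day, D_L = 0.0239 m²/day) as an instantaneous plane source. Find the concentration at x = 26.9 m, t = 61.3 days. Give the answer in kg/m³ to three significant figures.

0.0326 kg/m³

For an instantaneous plane source, C(x,t) = M/(n_e·A·√(4πDt)) · exp(−(x−vt)²/(4Dt)), with n_e·A the pore (flow) area.
Plume center vt = 0.388 × 61.3 = 23.7844 m, so the well at 26.9 m is 3.1156 m downgradient of the peak.
√(4πDt) = 4.291 m, giving peak height M/(n_e·A·√(4πDt)) = 3.46/(0.39 × 12.1 × 4.291) = 0.1709 kg/m³.
(x−vt)²/(4Dt) = (3.1156)²/(4 × 0.0239 × 61.3) = 1.656; exp(−1.656) = 0.1909.
C = 0.1709 × 0.1909 = 0.0326 kg/m³.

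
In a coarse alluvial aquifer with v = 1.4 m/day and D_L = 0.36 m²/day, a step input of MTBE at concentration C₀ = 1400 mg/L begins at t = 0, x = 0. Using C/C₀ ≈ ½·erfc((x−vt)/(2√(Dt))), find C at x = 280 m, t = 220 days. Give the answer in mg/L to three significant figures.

1380 mg/L

For a continuous step input, C/C₀ ≈ ½·erfc((x−vt)/(2√(Dt))).
vt = 1.4 × 220 = 308 m and 2√(Dt) = 2√(0.36 × 220) = 17.80 m.
Argument (x−vt)/(2√(Dt)) = (280 − 308)/17.80 = -1.573; ½·erfc(-1.573) = 0.9869.
C = 1400 × 0.9869 = 1380 mg/L.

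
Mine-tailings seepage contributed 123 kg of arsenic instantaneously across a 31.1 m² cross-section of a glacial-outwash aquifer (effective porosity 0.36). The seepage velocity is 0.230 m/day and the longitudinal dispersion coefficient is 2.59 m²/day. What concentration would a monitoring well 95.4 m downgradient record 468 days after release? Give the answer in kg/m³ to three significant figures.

For an instantaneous plane source, C(x,t) = M/(n_e·A·√(4πDt)) · exp(−(x−vt)²/(4Dt)), with n_e·A the pore (flow) area.
Plume center vt = 0.230 × 468 = 107.64 m, so the well at 95.4 m is 12.24 m upgradient of the peak.
√(4πDt) = 123.4 m, giving peak height M/(n_e·A·√(4πDt)) = 123/(0.36 × 31.1 × 123.4) = 0.08903 kg/m³.
(x−vt)²/(4Dt) = (-12.24)²/(4 × 2.59 × 468) = 0.03090; exp(−0.03090) = 0.9696.
C = 0.08903 × 0.9696 = 0.0863 kg/m³.

0.0863 kg/m³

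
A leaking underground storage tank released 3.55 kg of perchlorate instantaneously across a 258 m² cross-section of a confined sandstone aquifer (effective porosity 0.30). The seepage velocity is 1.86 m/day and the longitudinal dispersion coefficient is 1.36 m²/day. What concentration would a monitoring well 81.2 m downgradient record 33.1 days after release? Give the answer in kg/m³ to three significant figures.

For an instantaneous plane source, C(x,t) = M/(n_e·A·√(4πDt)) · exp(−(x−vt)²/(4Dt)), with n_e·A the pore (flow) area.
Plume center vt = 1.86 × 33.1 = 61.566 m, so the well at 81.2 m is 19.634 m downgradient of the peak.
√(4πDt) = 23.78 m, giving peak height M/(n_e·A·√(4πDt)) = 3.55/(0.30 × 258 × 23.78) = 0.001929 kg/m³.
(x−vt)²/(4Dt) = (19.634)²/(4 × 1.36 × 33.1) = 2.141; exp(−2.141) = 0.1175.
C = 0.001929 × 0.1175 = 0.000227 kg/m³.

0.000227 kg/m³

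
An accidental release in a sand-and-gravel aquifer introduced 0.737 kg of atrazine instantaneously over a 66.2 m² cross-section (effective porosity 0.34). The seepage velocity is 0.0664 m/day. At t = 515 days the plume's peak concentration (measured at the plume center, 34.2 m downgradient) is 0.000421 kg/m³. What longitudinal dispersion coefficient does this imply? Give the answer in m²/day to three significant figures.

At the plume center C_max = M/(n_e·A·√(4πDt)), so D = M²/(4πt·(n_e·A·C_max)²).
n_e·A·C_max = 0.34 × 66.2 × 0.000421 = 0.009476 kg/m.
D = 0.737²/(4π × 515 × 0.009476²) = 0.935 m²/day.

0.935 m²/day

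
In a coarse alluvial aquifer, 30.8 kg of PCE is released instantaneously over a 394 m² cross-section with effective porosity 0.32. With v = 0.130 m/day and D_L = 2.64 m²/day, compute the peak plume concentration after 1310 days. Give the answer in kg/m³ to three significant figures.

The peak of an instantaneous 1D plume sits at x = vt; there the Gaussian factor is 1 and C_max = M/(n_e·A·√(4πDt)), where n_e·A is the pore area the mass is dissolved in.
√(4πDt) = √(4π × 2.64 × 1310) = 208.5 m, so C_max = 30.8/(0.32 × 394 × 208.5) = 0.00117 kg/m³.

0.00117 kg/m³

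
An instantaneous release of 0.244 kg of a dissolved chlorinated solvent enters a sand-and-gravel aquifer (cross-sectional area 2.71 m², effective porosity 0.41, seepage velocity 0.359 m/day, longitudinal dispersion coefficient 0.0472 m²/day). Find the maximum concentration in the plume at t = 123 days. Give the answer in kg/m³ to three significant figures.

0.0257 kg/m³

The peak of an instantaneous 1D plume sits at x = vt; there the Gaussian factor is 1 and C_max = M/(n_e·A·√(4πDt)), where n_e·A is the pore area the mass is dissolved in.
√(4πDt) = √(4π × 0.0472 × 123) = 8.541 m, so C_max = 0.244/(0.41 × 2.71 × 8.541) = 0.0257 kg/m³.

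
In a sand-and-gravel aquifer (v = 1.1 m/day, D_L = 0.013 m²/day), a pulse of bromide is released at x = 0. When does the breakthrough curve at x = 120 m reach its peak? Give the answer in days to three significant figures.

109 days

For the 1D instantaneous-source solution, setting ∂C/∂t = 0 at fixed x gives v²t² + 2Dt − x² = 0, so t = (√(D² + v²x²) − D)/v².
√(D² + v²x²) = √(0.013² + 1.1² × 120²) = 132.0; v² = 1.21.
t = (132.0 − 0.013)/1.21 = 109 days (vs. the pure-advection estimate x/v = 109 d).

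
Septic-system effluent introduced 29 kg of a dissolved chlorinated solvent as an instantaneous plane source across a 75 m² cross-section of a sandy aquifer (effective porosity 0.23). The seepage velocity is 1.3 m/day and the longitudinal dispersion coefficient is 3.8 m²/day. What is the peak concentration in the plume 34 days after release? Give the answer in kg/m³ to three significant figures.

The peak of an instantaneous 1D plume sits at x = vt; there the Gaussian factor is 1 and C_max = M/(n_e·A·√(4πDt)), where n_e·A is the pore area the mass is dissolved in.
√(4πDt) = √(4π × 3.8 × 34) = 40.29 m, so C_max = 29/(0.23 × 75 × 40.29) = 0.0417 kg/m³.

0.0417 kg/m³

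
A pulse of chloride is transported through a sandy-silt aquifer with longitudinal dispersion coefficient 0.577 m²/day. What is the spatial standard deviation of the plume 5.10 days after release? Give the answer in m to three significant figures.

2.43 m

Dispersive spreading gives a Gaussian with σ² = 2Dt; advection only shifts the center.
σ = √(2 × 0.577 × 5.10) = 2.43 m.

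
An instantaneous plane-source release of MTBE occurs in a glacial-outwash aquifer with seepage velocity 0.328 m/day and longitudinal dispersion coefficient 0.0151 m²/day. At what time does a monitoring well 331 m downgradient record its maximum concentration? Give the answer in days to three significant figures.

For the 1D instantaneous-source solution, setting ∂C/∂t = 0 at fixed x gives v²t² + 2Dt − x² = 0, so t = (√(D² + v²x²) − D)/v².
√(D² + v²x²) = √(0.0151² + 0.328² × 331²) = 108.6; v² = 0.107584.
t = (108.6 − 0.0151)/0.107584 = 1010 days (vs. the pure-advection estimate x/v = 1010 d).

1010 days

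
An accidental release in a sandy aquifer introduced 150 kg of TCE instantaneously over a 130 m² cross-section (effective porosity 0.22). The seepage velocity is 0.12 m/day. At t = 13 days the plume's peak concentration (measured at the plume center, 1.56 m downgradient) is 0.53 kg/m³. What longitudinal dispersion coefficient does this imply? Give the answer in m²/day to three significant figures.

0.599 m²/day

At the plume center C_max = M/(n_e·A·√(4πDt)), so D = M²/(4πt·(n_e·A·C_max)²).
n_e·A·C_max = 0.22 × 130 × 0.53 = 15.16 kg/m.
D = 150²/(4π × 13 × 15.16²) = 0.599 m²/day.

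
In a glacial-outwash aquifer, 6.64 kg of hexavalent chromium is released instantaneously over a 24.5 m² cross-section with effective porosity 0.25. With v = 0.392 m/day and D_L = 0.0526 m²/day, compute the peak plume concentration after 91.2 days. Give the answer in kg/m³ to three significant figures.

The peak of an instantaneous 1D plume sits at x = vt; there the Gaussian factor is 1 and C_max = M/(n_e·A·√(4πDt)), where n_e·A is the pore area the mass is dissolved in.
√(4πDt) = √(4π × 0.0526 × 91.2) = 7.764 m, so C_max = 6.64/(0.25 × 24.5 × 7.764) = 0.140 kg/m³.

0.140 kg/m³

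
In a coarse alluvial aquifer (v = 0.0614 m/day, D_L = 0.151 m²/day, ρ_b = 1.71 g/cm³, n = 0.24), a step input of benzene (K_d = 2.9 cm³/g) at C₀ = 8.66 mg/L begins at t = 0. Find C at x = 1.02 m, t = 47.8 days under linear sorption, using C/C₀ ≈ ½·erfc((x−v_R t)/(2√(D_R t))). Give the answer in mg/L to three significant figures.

1.21 mg/L

Retardation factor R = 1 + ρ_b·K_d/n = 1 + 1.71 × 2.9/0.24 = 21.66.
Sorption retards both mechanisms: v_R = v/R = 0.002835 m/day, D_R = D/R = 0.006971 m²/day.
v_R·t = 0.002835 × 47.8 = 0.135513 m; 2√(D_R t) = 1.154 m; argument = (1.02 − 0.135513)/1.154 = 0.7665.
C = C₀ × ½·erfc(0.7665) = 8.66 × 0.1392 = 1.21 mg/L.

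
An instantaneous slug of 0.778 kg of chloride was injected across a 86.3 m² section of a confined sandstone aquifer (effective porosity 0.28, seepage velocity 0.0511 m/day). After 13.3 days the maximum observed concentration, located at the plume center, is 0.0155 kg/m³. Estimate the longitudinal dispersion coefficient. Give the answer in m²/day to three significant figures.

0.0258 m²/day

At the plume center C_max = M/(n_e·A·√(4πDt)), so D = M²/(4πt·(n_e·A·C_max)²).
n_e·A·C_max = 0.28 × 86.3 × 0.0155 = 0.3745 kg/m.
D = 0.778²/(4π × 13.3 × 0.3745²) = 0.0258 m²/day.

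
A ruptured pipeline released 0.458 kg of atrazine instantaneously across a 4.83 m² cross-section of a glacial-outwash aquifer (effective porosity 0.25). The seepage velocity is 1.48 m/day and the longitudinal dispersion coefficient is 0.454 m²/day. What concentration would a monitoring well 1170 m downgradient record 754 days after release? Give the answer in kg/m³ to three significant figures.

0.000683 kg/m³

For an instantaneous plane source, C(x,t) = M/(n_e·A·√(4πDt)) · exp(−(x−vt)²/(4Dt)), with n_e·A the pore (flow) area.
Plume center vt = 1.48 × 754 = 1115.92 m, so the well at 1170 m is 54.08 m downgradient of the peak.
√(4πDt) = 65.59 m, giving peak height M/(n_e·A·√(4πDt)) = 0.458/(0.25 × 4.83 × 65.59) = 0.005783 kg/m³.
(x−vt)²/(4Dt) = (54.08)²/(4 × 0.454 × 754) = 2.136; exp(−2.136) = 0.1181.
C = 0.005783 × 0.1181 = 0.000683 kg/m³.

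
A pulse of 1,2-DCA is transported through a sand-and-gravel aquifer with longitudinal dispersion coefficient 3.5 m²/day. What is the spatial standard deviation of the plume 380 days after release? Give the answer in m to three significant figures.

Dispersive spreading gives a Gaussian with σ² = 2Dt; advection only shifts the center.
σ = √(2 × 3.5 × 380) = 51.6 m.

51.6 m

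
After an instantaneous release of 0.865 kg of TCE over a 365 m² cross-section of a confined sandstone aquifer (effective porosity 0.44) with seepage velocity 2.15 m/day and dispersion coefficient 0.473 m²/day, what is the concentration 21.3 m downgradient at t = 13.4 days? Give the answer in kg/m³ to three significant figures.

6.52e-05 kg/m³

For an instantaneous plane source, C(x,t) = M/(n_e·A·√(4πDt)) · exp(−(x−vt)²/(4Dt)), with n_e·A the pore (flow) area.
Plume center vt = 2.15 × 13.4 = 28.81 m, so the well at 21.3 m is 7.51 m upgradient of the peak.
√(4πDt) = 8.925 m, giving peak height M/(n_e·A·√(4πDt)) = 0.865/(0.44 × 365 × 8.925) = 0.0006035 kg/m³.
(x−vt)²/(4Dt) = (-7.51)²/(4 × 0.473 × 13.4) = 2.225; exp(−2.225) = 0.1081.
C = 0.0006035 × 0.1081 = 6.52e-05 kg/m³.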